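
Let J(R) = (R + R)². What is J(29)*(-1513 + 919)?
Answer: -1998216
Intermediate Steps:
J(R) = 4*R² (J(R) = (2*R)² = 4*R²)
J(29)*(-1513 + 919) = (4*29²)*(-1513 + 919) = (4*841)*(-594) = 3364*(-594) = -1998216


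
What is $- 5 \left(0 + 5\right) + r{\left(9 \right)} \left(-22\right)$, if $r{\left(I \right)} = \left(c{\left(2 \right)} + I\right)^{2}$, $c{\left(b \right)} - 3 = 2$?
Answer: $-4337$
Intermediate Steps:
$c{\left(b \right)} = 5$ ($c{\left(b \right)} = 3 + 2 = 5$)
$r{\left(I \right)} = \left(5 + I\right)^{2}$
$- 5 \left(0 + 5\right) + r{\left(9 \right)} \left(-22\right) = - 5 \left(0 + 5\right) + \left(5 + 9\right)^{2} \left(-22\right) = \left(-5\right) 5 + 14^{2} \left(-22\right) = -25 + 196 \left(-22\right) = -25 - 4312 = -4337$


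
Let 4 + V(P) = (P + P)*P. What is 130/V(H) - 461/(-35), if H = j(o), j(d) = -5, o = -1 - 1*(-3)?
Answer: 12878/805 ≈ 15.998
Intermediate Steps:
o = 2 (o = -1 + 3 = 2)
H = -5
V(P) = -4 + 2*P² (V(P) = -4 + (P + P)*P = -4 + (2*P)*P = -4 + 2*P²)
130/V(H) - 461/(-35) = 130/(-4 + 2*(-5)²) - 461/(-35) = 130/(-4 + 2*25) - 461*(-1/35) = 130/(-4 + 50) + 461/35 = 130/46 + 461/35 = 130*(1/46) + 461/35 = 65/23 + 461/35 = 12878/805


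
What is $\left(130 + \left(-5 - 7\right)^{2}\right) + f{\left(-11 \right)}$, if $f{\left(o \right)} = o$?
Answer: $263$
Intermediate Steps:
$\left(130 + \left(-5 - 7\right)^{2}\right) + f{\left(-11 \right)} = \left(130 + \left(-5 - 7\right)^{2}\right) - 11 = \left(130 + \left(-12\right)^{2}\right) - 11 = \left(130 + 144\right) - 11 = 274 - 11 = 263$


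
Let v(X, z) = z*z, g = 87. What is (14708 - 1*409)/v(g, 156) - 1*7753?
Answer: -188662709/24336 ≈ -7752.4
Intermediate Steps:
v(X, z) = z**2
(14708 - 1*409)/v(g, 156) - 1*7753 = (14708 - 1*409)/(156**2) - 1*7753 = (14708 - 409)/24336 - 7753 = 14299*(1/24336) - 7753 = 14299/24336 - 7753 = -188662709/24336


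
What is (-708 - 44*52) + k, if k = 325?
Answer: -2671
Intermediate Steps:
(-708 - 44*52) + k = (-708 - 44*52) + 325 = (-708 - 2288) + 325 = -2996 + 325 = -2671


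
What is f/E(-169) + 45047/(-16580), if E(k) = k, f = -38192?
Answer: 625610417/2802020 ≈ 223.27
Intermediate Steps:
f/E(-169) + 45047/(-16580) = -38192/(-169) + 45047/(-16580) = -38192*(-1/169) + 45047*(-1/16580) = 38192/169 - 45047/16580 = 625610417/2802020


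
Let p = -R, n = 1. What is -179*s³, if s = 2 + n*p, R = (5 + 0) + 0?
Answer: 4833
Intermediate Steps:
R = 5 (R = 5 + 0 = 5)
p = -5 (p = -1*5 = -5)
s = -3 (s = 2 + 1*(-5) = 2 - 5 = -3)
-179*s³ = -179*(-3)³ = -179*(-27) = 4833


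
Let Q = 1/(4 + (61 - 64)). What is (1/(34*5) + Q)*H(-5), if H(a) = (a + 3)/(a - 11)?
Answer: 171/1360 ≈ 0.12574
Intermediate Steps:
H(a) = (3 + a)/(-11 + a)
Q = 1 (Q = 1/(4 - 3) = 1/1 = 1)
(1/(34*5) + Q)*H(-5) = (1/(34*5) + 1)*((3 - 5)/(-11 - 5)) = (1/170 + 1)*(-2/(-16)) = (1/170 + 1)*(-1/16*(-2)) = (171/170)*(1/8) = 171/1360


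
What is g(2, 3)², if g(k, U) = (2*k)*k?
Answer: 64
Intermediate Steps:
g(k, U) = 2*k²
g(2, 3)² = (2*2²)² = (2*4)² = 8² = 64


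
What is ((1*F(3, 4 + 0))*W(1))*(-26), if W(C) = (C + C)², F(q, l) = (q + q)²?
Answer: -3744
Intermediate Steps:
F(q, l) = 4*q² (F(q, l) = (2*q)² = 4*q²)
W(C) = 4*C² (W(C) = (2*C)² = 4*C²)
((1*F(3, 4 + 0))*W(1))*(-26) = ((1*(4*3²))*(4*1²))*(-26) = ((1*(4*9))*(4*1))*(-26) = ((1*36)*4)*(-26) = (36*4)*(-26) = 144*(-26) = -3744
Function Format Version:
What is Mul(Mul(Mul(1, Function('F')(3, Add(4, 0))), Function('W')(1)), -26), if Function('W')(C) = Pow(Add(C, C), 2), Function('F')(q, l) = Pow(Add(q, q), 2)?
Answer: -3744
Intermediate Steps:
Function('F')(q, l) = Mul(4, Pow(q, 2)) (Function('F')(q, l) = Pow(Mul(2, q), 2) = Mul(4, Pow(q, 2)))
Function('W')(C) = Mul(4, Pow(C, 2)) (Function('W')(C) = Pow(Mul(2, C), 2) = Mul(4, Pow(C, 2)))
Mul(Mul(Mul(1, Function('F')(3, Add(4, 0))), Function('W')(1)), -26) = Mul(Mul(Mul(1, Mul(4, Pow(3, 2))), Mul(4, Pow(1, 2))), -26) = Mul(Mul(Mul(1, Mul(4, 9)), Mul(4, 1)), -26) = Mul(Mul(Mul(1, 36), 4), -26) = Mul(Mul(36, 4), -26) = Mul(144, -26) = -3744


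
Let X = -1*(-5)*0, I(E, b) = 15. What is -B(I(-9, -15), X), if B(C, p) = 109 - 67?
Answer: -42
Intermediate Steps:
X = 0 (X = 5*0 = 0)
B(C, p) = 42
-B(I(-9, -15), X) = -1*42 = -42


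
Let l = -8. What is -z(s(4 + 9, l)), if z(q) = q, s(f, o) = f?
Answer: -13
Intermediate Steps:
-z(s(4 + 9, l)) = -(4 + 9) = -1*13 = -13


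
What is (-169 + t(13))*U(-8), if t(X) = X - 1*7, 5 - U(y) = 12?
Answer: 1141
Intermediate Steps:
U(y) = -7 (U(y) = 5 - 1*12 = 5 - 12 = -7)
t(X) = -7 + X (t(X) = X - 7 = -7 + X)
(-169 + t(13))*U(-8) = (-169 + (-7 + 13))*(-7) = (-169 + 6)*(-7) = -163*(-7) = 1141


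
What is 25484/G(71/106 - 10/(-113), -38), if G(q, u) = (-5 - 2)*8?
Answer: -6371/14 ≈ -455.07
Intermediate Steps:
G(q, u) = -56 (G(q, u) = -7*8 = -56)
25484/G(71/106 - 10/(-113), -38) = 25484/(-56) = 25484*(-1/56) = -6371/14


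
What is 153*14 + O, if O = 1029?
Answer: 3171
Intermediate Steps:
153*14 + O = 153*14 + 1029 = 2142 + 1029 = 3171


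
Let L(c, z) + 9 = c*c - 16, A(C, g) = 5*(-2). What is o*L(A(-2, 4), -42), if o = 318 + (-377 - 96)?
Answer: -11625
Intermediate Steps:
A(C, g) = -10
L(c, z) = -25 + c² (L(c, z) = -9 + (c*c - 16) = -9 + (c² - 16) = -9 + (-16 + c²) = -25 + c²)
o = -155 (o = 318 - 473 = -155)
o*L(A(-2, 4), -42) = -155*(-25 + (-10)²) = -155*(-25 + 100) = -155*75 = -11625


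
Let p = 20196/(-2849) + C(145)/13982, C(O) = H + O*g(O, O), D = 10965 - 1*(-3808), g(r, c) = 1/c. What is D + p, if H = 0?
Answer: 53472355581/3621338 ≈ 14766.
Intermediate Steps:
D = 14773 (D = 10965 + 3808 = 14773)
C(O) = 1 (C(O) = 0 + O/O = 0 + 1 = 1)
p = -25670693/3621338 (p = 20196/(-2849) + 1/13982 = 20196*(-1/2849) + 1*(1/13982) = -1836/259 + 1/13982 = -25670693/3621338 ≈ -7.0887)
D + p = 14773 - 25670693/3621338 = 53472355581/3621338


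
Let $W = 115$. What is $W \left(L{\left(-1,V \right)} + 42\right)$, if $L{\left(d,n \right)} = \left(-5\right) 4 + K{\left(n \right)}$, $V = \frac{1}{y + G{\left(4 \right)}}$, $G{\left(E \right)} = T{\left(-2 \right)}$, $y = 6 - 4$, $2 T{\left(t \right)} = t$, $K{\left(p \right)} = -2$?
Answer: $2300$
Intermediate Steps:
$T{\left(t \right)} = \frac{t}{2}$
$y = 2$
$G{\left(E \right)} = -1$ ($G{\left(E \right)} = \frac{1}{2} \left(-2\right) = -1$)
$V = 1$ ($V = \frac{1}{2 - 1} = 1^{-1} = 1$)
$L{\left(d,n \right)} = -22$ ($L{\left(d,n \right)} = \left(-5\right) 4 - 2 = -20 - 2 = -22$)
$W \left(L{\left(-1,V \right)} + 42\right) = 115 \left(-22 + 42\right) = 115 \cdot 20 = 2300$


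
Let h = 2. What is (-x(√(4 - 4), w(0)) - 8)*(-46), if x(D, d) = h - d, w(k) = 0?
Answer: 460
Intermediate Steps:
x(D, d) = 2 - d
(-x(√(4 - 4), w(0)) - 8)*(-46) = (-(2 - 1*0) - 8)*(-46) = (-(2 + 0) - 8)*(-46) = (-1*2 - 8)*(-46) = (-2 - 8)*(-46) = -10*(-46) = 460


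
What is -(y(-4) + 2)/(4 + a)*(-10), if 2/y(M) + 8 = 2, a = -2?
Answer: 25/3 ≈ 8.3333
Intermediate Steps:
y(M) = -1/3 (y(M) = 2/(-8 + 2) = 2/(-6) = 2*(-1/6) = -1/3)
-(y(-4) + 2)/(4 + a)*(-10) = -(-1/3 + 2)/(4 - 2)*(-10) = -5/(3*2)*(-10) = -1*5/6*(-10) = -5/6*(-10) = 25/3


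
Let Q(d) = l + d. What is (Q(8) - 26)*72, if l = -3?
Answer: -1512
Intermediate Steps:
Q(d) = -3 + d
(Q(8) - 26)*72 = ((-3 + 8) - 26)*72 = (5 - 26)*72 = -21*72 = -1512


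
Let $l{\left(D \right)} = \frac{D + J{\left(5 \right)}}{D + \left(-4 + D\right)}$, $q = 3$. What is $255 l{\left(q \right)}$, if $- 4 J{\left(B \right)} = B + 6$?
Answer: $\frac{255}{8} \approx 31.875$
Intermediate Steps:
$J{\left(B \right)} = - \frac{3}{2} - \frac{B}{4}$ ($J{\left(B \right)} = - \frac{B + 6}{4} = - \frac{6 + B}{4} = - \frac{3}{2} - \frac{B}{4}$)
$l{\left(D \right)} = \frac{- \frac{11}{4} + D}{-4 + 2 D}$ ($l{\left(D \right)} = \frac{D - \frac{11}{4}}{D + \left(-4 + D\right)} = \frac{D - \frac{11}{4}}{-4 + 2 D} = \frac{- \frac{11}{4} + D}{-4 + 2 D}$)
$255 l{\left(q \right)} = 255 \frac{-11 + 4 \cdot 3}{8 \left(-2 + 3\right)} = 255 \frac{-11 + 12}{8 \cdot 1} = 255 \cdot \frac{1}{8} \cdot 1 \cdot 1 = 255 \cdot \frac{1}{8} = \frac{255}{8}$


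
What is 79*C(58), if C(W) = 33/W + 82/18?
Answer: 211325/522 ≈ 404.84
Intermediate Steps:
C(W) = 41/9 + 33/W (C(W) = 33/W + 82*(1/18) = 33/W + 41/9 = 41/9 + 33/W)
79*C(58) = 79*(41/9 + 33/58) = 79*(2675/522) = 211325/522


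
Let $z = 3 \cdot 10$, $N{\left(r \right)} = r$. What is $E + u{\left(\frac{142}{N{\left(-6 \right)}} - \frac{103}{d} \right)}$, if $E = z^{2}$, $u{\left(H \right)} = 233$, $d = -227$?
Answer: $1133$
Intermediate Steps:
$z = 30$
$E = 900$ ($E = 30^{2} = 900$)
$E + u{\left(\frac{142}{N{\left(-6 \right)}} - \frac{103}{d} \right)} = 900 + 233 = 1133$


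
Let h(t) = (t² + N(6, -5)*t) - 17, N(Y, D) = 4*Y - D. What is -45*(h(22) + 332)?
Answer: -64665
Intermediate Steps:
N(Y, D) = -D + 4*Y
h(t) = -17 + t² + 29*t (h(t) = (t² + (-1*(-5) + 4*6)*t) - 17 = (t² + (5 + 24)*t) - 17 = (t² + 29*t) - 17 = -17 + t² + 29*t)
-45*(h(22) + 332) = -45*((-17 + 22² + 29*22) + 332) = -45*((-17 + 484 + 638) + 332) = -45*(1105 + 332) = -45*1437 = -64665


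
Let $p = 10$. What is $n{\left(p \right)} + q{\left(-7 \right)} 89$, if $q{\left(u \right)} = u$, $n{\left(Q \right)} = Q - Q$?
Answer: $-623$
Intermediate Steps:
$n{\left(Q \right)} = 0$
$n{\left(p \right)} + q{\left(-7 \right)} 89 = 0 - 623 = -623$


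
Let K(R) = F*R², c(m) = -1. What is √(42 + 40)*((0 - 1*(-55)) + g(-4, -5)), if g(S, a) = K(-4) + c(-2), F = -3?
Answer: 6*√82 ≈ 54.332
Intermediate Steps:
K(R) = -3*R²
g(S, a) = -49 (g(S, a) = -3*(-4)² - 1 = -3*16 - 1 = -48 - 1 = -49)
√(42 + 40)*((0 - 1*(-55)) + g(-4, -5)) = √(42 + 40)*((0 - 1*(-55)) - 49) = √82*((0 + 55) - 49) = √82*(55 - 49) = √82*6 = 6*√82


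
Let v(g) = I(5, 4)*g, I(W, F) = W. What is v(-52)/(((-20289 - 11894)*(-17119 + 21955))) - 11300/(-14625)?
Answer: 450949171/583638705 ≈ 0.77265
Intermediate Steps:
v(g) = 5*g
v(-52)/(((-20289 - 11894)*(-17119 + 21955))) - 11300/(-14625) = (5*(-52))/(((-20289 - 11894)*(-17119 + 21955))) - 11300/(-14625) = -260/((-32183*4836)) - 11300*(-1/14625) = -260/(-155636988) + 452/585 = -260*(-1/155636988) + 452/585 = 5/2993019 + 452/585 = 450949171/583638705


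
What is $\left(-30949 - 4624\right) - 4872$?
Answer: $-40445$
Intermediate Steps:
$\left(-30949 - 4624\right) - 4872 = -35573 - 4872 = -40445$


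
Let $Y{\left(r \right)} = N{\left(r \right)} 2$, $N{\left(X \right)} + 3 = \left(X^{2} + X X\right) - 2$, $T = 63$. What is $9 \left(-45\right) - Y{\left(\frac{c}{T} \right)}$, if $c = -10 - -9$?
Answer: $- \frac{1567759}{3969} \approx -395.0$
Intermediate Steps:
$c = -1$ ($c = -10 + 9 = -1$)
$N{\left(X \right)} = -5 + 2 X^{2}$ ($N{\left(X \right)} = -3 - \left(2 - X^{2} - X X\right) = -3 + \left(\left(X^{2} + X^{2}\right) - 2\right) = -3 + \left(2 X^{2} - 2\right) = -3 + \left(-2 + 2 X^{2}\right) = -5 + 2 X^{2}$)
$Y{\left(r \right)} = -10 + 4 r^{2}$ ($Y{\left(r \right)} = \left(-5 + 2 r^{2}\right) 2 = -10 + 4 r^{2}$)
$9 \left(-45\right) - Y{\left(\frac{c}{T} \right)} = 9 \left(-45\right) - \left(-10 + 4 \left(- \frac{1}{63}\right)^{2}\right) = -405 - \left(-10 + 4 \left(\left(-1\right) \frac{1}{63}\right)^{2}\right) = -405 - \left(-10 + 4 \left(- \frac{1}{63}\right)^{2}\right) = -405 - \left(-10 + 4 \cdot \frac{1}{3969}\right) = -405 - \left(-10 + \frac{4}{3969}\right) = -405 - - \frac{39686}{3969} = -405 + \frac{39686}{3969} = - \frac{1567759}{3969}$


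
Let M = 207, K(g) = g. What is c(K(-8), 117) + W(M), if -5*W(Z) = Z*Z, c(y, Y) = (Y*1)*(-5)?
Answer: -45774/5 ≈ -9154.8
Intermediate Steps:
c(y, Y) = -5*Y (c(y, Y) = Y*(-5) = -5*Y)
W(Z) = -Z²/5 (W(Z) = -Z*Z/5 = -Z²/5)
c(K(-8), 117) + W(M) = -5*117 - ⅕*207² = -585 - ⅕*42849 = -585 - 42849/5 = -45774/5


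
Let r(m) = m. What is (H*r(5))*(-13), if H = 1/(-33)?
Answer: 65/33 ≈ 1.9697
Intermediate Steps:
H = -1/33 ≈ -0.030303
(H*r(5))*(-13) = -1/33*5*(-13) = -5/33*(-13) = 65/33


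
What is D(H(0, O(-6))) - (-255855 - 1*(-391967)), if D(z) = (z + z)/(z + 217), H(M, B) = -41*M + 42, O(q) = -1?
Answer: -5036132/37 ≈ -1.3611e+5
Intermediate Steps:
H(M, B) = 42 - 41*M
D(z) = 2*z/(217 + z) (D(z) = (2*z)/(217 + z) = 2*z/(217 + z))
D(H(0, O(-6))) - (-255855 - 1*(-391967)) = 2*(42 - 41*0)/(217 + (42 - 41*0)) - (-255855 - 1*(-391967)) = 2*(42 + 0)/(217 + (42 + 0)) - (-255855 + 391967) = 2*42/(217 + 42) - 1*136112 = 2*42/259 - 136112 = 2*42*(1/259) - 136112 = 12/37 - 136112 = -5036132/37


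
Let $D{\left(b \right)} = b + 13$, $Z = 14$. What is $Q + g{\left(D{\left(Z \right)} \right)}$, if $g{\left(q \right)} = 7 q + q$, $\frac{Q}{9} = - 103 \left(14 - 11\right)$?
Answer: $-2565$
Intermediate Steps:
$D{\left(b \right)} = 13 + b$
$Q = -2781$ ($Q = 9 \left(- 103 \left(14 - 11\right)\right) = 9 \left(\left(-103\right) 3\right) = 9 \left(-309\right) = -2781$)
$g{\left(q \right)} = 8 q$
$Q + g{\left(D{\left(Z \right)} \right)} = -2781 + 8 \left(13 + 14\right) = -2781 + 8 \cdot 27 = -2781 + 216 = -2565$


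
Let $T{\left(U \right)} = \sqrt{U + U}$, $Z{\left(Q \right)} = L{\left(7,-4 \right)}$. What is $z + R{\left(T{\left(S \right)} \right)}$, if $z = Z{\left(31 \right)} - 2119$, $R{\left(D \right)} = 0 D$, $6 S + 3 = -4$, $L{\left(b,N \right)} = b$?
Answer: $-2112$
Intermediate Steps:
$Z{\left(Q \right)} = 7$
$S = - \frac{7}{6}$ ($S = - \frac{1}{2} + \frac{1}{6} \left(-4\right) = - \frac{1}{2} - \frac{2}{3} = - \frac{7}{6} \approx -1.1667$)
$T{\left(U \right)} = \sqrt{2} \sqrt{U}$ ($T{\left(U \right)} = \sqrt{2 U} = \sqrt{2} \sqrt{U}$)
$R{\left(D \right)} = 0$
$z = -2112$ ($z = 7 - 2119 = -2112$)
$z + R{\left(T{\left(S \right)} \right)} = -2112 + 0 = -2112$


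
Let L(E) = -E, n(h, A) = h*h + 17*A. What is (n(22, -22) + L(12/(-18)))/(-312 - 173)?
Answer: -332/1455 ≈ -0.22818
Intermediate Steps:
n(h, A) = h**2 + 17*A
(n(22, -22) + L(12/(-18)))/(-312 - 173) = ((22**2 + 17*(-22)) - 12/(-18))/(-312 - 173) = ((484 - 374) - 12*(-1)/18)/(-485) = (110 - 1*(-2/3))*(-1/485) = (110 + 2/3)*(-1/485) = (332/3)*(-1/485) = -332/1455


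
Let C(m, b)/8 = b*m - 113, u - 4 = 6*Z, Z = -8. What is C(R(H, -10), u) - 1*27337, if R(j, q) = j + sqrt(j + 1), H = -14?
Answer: -23313 - 352*I*sqrt(13) ≈ -23313.0 - 1269.2*I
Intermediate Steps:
R(j, q) = j + sqrt(1 + j)
u = -44 (u = 4 + 6*(-8) = 4 - 48 = -44)
C(m, b) = -904 + 8*b*m (C(m, b) = 8*(b*m - 113) = 8*(-113 + b*m) = -904 + 8*b*m)
C(R(H, -10), u) - 1*27337 = (-904 + 8*(-44)*(-14 + sqrt(1 - 14))) - 1*27337 = (-904 + 8*(-44)*(-14 + sqrt(-13))) - 27337 = (-904 + 8*(-44)*(-14 + I*sqrt(13))) - 27337 = (-904 + (4928 - 352*I*sqrt(13))) - 27337 = (4024 - 352*I*sqrt(13)) - 27337 = -23313 - 352*I*sqrt(13)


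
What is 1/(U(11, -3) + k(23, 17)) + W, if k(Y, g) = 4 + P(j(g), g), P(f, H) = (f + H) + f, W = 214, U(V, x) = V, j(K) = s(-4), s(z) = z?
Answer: 5137/24 ≈ 214.04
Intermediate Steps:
j(K) = -4
P(f, H) = H + 2*f (P(f, H) = (H + f) + f = H + 2*f)
k(Y, g) = -4 + g (k(Y, g) = 4 + (g + 2*(-4)) = 4 + (g - 8) = 4 + (-8 + g) = -4 + g)
1/(U(11, -3) + k(23, 17)) + W = 1/(11 + (-4 + 17)) + 214 = 1/(11 + 13) + 214 = 1/24 + 214 = 5137/24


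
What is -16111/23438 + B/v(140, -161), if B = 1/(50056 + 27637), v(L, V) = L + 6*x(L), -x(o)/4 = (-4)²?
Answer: -152708866325/222158161148 ≈ -0.68739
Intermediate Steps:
x(o) = -64 (x(o) = -4*(-4)² = -4*16 = -64)
v(L, V) = -384 + L (v(L, V) = L + 6*(-64) = L - 384 = -384 + L)
B = 1/77693 ≈ 1.2871e-5
-16111/23438 + B/v(140, -161) = -16111/23438 + 1/(77693*(-384 + 140)) = -16111*1/23438 + (1/77693)/(-244) = -16111/23438 + (1/77693)*(-1/244) = -16111/23438 - 1/18957092 = -152708866325/222158161148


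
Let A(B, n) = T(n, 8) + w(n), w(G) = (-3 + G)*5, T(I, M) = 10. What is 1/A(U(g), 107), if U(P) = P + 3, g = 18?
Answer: 1/530 ≈ 0.0018868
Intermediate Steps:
U(P) = 3 + P
w(G) = -15 + 5*G
A(B, n) = -5 + 5*n (A(B, n) = 10 + (-15 + 5*n) = -5 + 5*n)
1/A(U(g), 107) = 1/(-5 + 5*107) = 1/(-5 + 535) = 1/530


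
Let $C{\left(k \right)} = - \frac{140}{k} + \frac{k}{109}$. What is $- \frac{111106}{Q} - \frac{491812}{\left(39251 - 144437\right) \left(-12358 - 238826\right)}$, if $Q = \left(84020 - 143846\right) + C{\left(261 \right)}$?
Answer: $\frac{20878057334310737875}{11241736569796852728} \approx 1.8572$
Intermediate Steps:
$C{\left(k \right)} = - \frac{140}{k} + \frac{k}{109}$ ($C{\left(k \right)} = - \frac{140}{k} + k \frac{1}{109} = - \frac{140}{k} + \frac{k}{109}$)
$Q = - \frac{1701937013}{28449}$ ($Q = \left(84020 - 143846\right) + \left(- \frac{140}{261} + \frac{1}{109} \cdot 261\right) = -59826 + \left(\left(-140\right) \frac{1}{261} + \frac{261}{109}\right) = -59826 + \left(- \frac{140}{261} + \frac{261}{109}\right) = -59826 + \frac{52861}{28449} = - \frac{1701937013}{28449} \approx -59824.0$)
$- \frac{111106}{Q} - \frac{491812}{\left(39251 - 144437\right) \left(-12358 - 238826\right)} = - \frac{111106}{- \frac{1701937013}{28449}} - \frac{491812}{\left(39251 - 144437\right) \left(-12358 - 238826\right)} = \left(-111106\right) \left(- \frac{28449}{1701937013}\right) - \frac{491812}{\left(-105186\right) \left(-251184\right)} = \frac{3160854594}{1701937013} - \frac{491812}{26421040224} = \frac{3160854594}{1701937013} - \frac{122953}{6605260056} = \frac{20878057334310737875}{11241736569796852728}$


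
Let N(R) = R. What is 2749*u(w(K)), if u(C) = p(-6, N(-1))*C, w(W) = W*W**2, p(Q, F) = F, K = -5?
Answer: 343625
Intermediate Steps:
w(W) = W**3
u(C) = -C
2749*u(w(K)) = 2749*(-1*(-5)**3) = 2749*(-1*(-125)) = 2749*125 = 343625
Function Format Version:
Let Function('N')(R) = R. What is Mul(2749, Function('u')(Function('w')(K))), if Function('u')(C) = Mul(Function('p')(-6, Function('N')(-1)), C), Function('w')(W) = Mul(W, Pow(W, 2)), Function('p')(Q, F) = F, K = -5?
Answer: 343625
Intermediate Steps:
Function('w')(W) = Pow(W, 3)
Function('u')(C) = Mul(-1, C)
Mul(2749, Function('u')(Function('w')(K))) = Mul(2749, Mul(-1, Pow(-5, 3))) = Mul(2749, Mul(-1, -125)) = Mul(2749, 125) = 343625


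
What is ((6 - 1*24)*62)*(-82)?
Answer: 91512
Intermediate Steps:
((6 - 1*24)*62)*(-82) = ((6 - 24)*62)*(-82) = -18*62*(-82) = -1116*(-82) = 91512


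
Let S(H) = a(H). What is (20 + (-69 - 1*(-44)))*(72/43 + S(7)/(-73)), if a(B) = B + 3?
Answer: -24130/3139 ≈ -7.6872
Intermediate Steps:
a(B) = 3 + B
S(H) = 3 + H
(20 + (-69 - 1*(-44)))*(72/43 + S(7)/(-73)) = (20 + (-69 - 1*(-44)))*(72/43 + (3 + 7)/(-73)) = (20 + (-69 + 44))*(72*(1/43) + 10*(-1/73)) = (20 - 25)*(72/43 - 10/73) = -5*4826/3139 = -24130/3139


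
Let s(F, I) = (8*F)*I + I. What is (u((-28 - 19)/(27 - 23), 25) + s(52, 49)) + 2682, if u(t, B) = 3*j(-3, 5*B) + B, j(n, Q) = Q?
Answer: 23515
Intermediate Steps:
s(F, I) = I + 8*F*I (s(F, I) = 8*F*I + I = I + 8*F*I)
u(t, B) = 16*B (u(t, B) = 3*(5*B) + B = 15*B + B = 16*B)
(u((-28 - 19)/(27 - 23), 25) + s(52, 49)) + 2682 = (16*25 + 49*(1 + 8*52)) + 2682 = (400 + 49*(1 + 416)) + 2682 = (400 + 49*417) + 2682 = (400 + 20433) + 2682 = 20833 + 2682 = 23515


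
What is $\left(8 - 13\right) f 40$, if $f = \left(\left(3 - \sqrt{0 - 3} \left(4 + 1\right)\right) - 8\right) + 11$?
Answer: $-1200 + 1000 i \sqrt{3} \approx -1200.0 + 1732.1 i$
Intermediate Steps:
$f = 6 - 5 i \sqrt{3}$ ($f = \left(\left(3 - \sqrt{-3} \cdot 5\right) - 8\right) + 11 = \left(\left(3 - i \sqrt{3} \cdot 5\right) - 8\right) + 11 = \left(\left(3 - 5 i \sqrt{3}\right) - 8\right) + 11 = \left(-5 - 5 i \sqrt{3}\right) + 11 = 6 - 5 i \sqrt{3} \approx 6.0 - 8.6602 i$)
$\left(8 - 13\right) f 40 = \left(8 - 13\right) \left(6 - 5 i \sqrt{3}\right) 40 = - 5 \left(6 - 5 i \sqrt{3}\right) 40 = \left(-30 + 25 i \sqrt{3}\right) 40 = -1200 + 1000 i \sqrt{3}$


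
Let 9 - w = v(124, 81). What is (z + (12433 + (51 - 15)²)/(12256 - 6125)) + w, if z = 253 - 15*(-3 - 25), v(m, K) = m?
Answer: 3434827/6131 ≈ 560.24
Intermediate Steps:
w = -115 (w = 9 - 1*124 = 9 - 124 = -115)
z = 673 (z = 253 - 15*(-28) = 253 - 1*(-420) = 253 + 420 = 673)
(z + (12433 + (51 - 15)²)/(12256 - 6125)) + w = (673 + (12433 + (51 - 15)²)/(12256 - 6125)) - 115 = (673 + (12433 + 36²)/6131) - 115 = (673 + (12433 + 1296)*(1/6131)) - 115 = (673 + 13729*(1/6131)) - 115 = (673 + 13729/6131) - 115 = 4139892/6131 - 115 = 3434827/6131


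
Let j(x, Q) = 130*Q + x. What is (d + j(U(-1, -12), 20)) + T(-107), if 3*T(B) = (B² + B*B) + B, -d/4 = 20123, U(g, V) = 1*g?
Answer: -70296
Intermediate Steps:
U(g, V) = g
d = -80492 (d = -4*20123 = -80492)
T(B) = B/3 + 2*B²/3 (T(B) = ((B² + B*B) + B)/3 = ((B² + B²) + B)/3 = (2*B² + B)/3 = (B + 2*B²)/3 = B/3 + 2*B²/3)
j(x, Q) = x + 130*Q
(d + j(U(-1, -12), 20)) + T(-107) = (-80492 + (-1 + 130*20)) + (⅓)*(-107)*(1 + 2*(-107)) = (-80492 + (-1 + 2600)) + (⅓)*(-107)*(1 - 214) = (-80492 + 2599) + (⅓)*(-107)*(-213) = -77893 + 7597 = -70296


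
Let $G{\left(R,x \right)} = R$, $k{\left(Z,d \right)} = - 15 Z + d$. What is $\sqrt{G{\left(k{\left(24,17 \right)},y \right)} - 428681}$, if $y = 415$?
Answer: $4 i \sqrt{26814} \approx 655.0 i$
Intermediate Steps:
$k{\left(Z,d \right)} = d - 15 Z$
$\sqrt{G{\left(k{\left(24,17 \right)},y \right)} - 428681} = \sqrt{\left(17 - 360\right) - 428681} = \sqrt{-343 - 428681} = \sqrt{-429024} = 4 i \sqrt{26814}$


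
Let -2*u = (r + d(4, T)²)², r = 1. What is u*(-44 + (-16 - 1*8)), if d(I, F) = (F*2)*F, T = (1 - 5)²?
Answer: 2336480034850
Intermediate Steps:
T = 16 (T = (-4)² = 16)
d(I, F) = 2*F² (d(I, F) = (2*F)*F = 2*F²)
u = -68720001025/2 (u = -(1 + (2*16²)²)²/2 = -(1 + (2*256)²)²/2 = -(1 + 512²)²/2 = -(1 + 262144)²/2 = -½*262145² = -½*68720001025 = -68720001025/2 ≈ -3.4360e+10)
u*(-44 + (-16 - 1*8)) = -68720001025*(-44 + (-16 - 1*8))/2 = -68720001025*(-44 + (-16 - 8))/2 = -68720001025*(-44 - 24)/2 = -68720001025/2*(-68) = 2336480034850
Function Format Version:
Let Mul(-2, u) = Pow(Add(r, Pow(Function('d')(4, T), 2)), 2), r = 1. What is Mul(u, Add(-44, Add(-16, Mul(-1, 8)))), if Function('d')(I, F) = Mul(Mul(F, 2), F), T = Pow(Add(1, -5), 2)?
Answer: 2336480034850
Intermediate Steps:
T = 16 (T = Pow(-4, 2) = 16)
Function('d')(I, F) = Mul(2, Pow(F, 2)) (Function('d')(I, F) = Mul(Mul(2, F), F) = Mul(2, Pow(F, 2)))
u = Rational(-68720001025, 2) (u = Mul(Rational(-1, 2), Pow(Add(1, Pow(Mul(2, Pow(16, 2)), 2)), 2)) = Mul(Rational(-1, 2), Pow(Add(1, Pow(Mul(2, 256), 2)), 2)) = Mul(Rational(-1, 2), Pow(Add(1, Pow(512, 2)), 2)) = Mul(Rational(-1, 2), Pow(Add(1, 262144), 2)) = Mul(Rational(-1, 2), Pow(262145, 2)) = Mul(Rational(-1, 2), 68720001025) = Rational(-68720001025, 2) ≈ -3.4360e+10)
Mul(u, Add(-44, Add(-16, Mul(-1, 8)))) = Mul(Rational(-68720001025, 2), Add(-44, Add(-16, Mul(-1, 8)))) = Mul(Rational(-68720001025, 2), Add(-44, Add(-16, -8))) = Mul(Rational(-68720001025, 2), Add(-44, -24)) = Mul(Rational(-68720001025, 2), -68) = 2336480034850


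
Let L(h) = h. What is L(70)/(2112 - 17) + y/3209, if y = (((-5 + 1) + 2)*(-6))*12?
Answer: 105262/1344571 ≈ 0.078287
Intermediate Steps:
y = 144 (y = ((-4 + 2)*(-6))*12 = -2*(-6)*12 = 12*12 = 144)
L(70)/(2112 - 17) + y/3209 = 70/(2112 - 17) + 144/3209 = 70/2095 + 144*(1/3209) = 70*(1/2095) + 144/3209 = 14/419 + 144/3209 = 105262/1344571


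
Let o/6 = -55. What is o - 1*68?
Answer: -398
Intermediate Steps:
o = -330 (o = 6*(-55) = -330)
o - 1*68 = -330 - 1*68 = -330 - 68 = -398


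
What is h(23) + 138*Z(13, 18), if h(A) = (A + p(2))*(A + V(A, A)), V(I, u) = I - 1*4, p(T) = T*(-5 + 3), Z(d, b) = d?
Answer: 2592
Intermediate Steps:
p(T) = -2*T (p(T) = T*(-2) = -2*T)
V(I, u) = -4 + I (V(I, u) = I - 4 = -4 + I)
h(A) = (-4 + A)*(-4 + 2*A) (h(A) = (A - 2*2)*(A + (-4 + A)) = (A - 4)*(-4 + 2*A) = (-4 + A)*(-4 + 2*A))
h(23) + 138*Z(13, 18) = (16 - 12*23 + 2*23**2) + 138*13 = (16 - 276 + 2*529) + 1794 = (16 - 276 + 1058) + 1794 = 798 + 1794 = 2592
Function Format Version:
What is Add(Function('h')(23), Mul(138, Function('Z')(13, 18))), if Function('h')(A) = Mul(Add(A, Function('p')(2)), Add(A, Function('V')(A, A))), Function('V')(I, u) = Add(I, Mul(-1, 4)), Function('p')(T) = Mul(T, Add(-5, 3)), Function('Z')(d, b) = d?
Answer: 2592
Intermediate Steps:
Function('p')(T) = Mul(-2, T) (Function('p')(T) = Mul(T, -2) = Mul(-2, T))
Function('V')(I, u) = Add(-4, I) (Function('V')(I, u) = Add(I, -4) = Add(-4, I))
Function('h')(A) = Mul(Add(-4, A), Add(-4, Mul(2, A))) (Function('h')(A) = Mul(Add(A, Mul(-2, 2)), Add(A, Add(-4, A))) = Mul(Add(A, -4), Add(-4, Mul(2, A))) = Mul(Add(-4, A), Add(-4, Mul(2, A))))
Add(Function('h')(23), Mul(138, Function('Z')(13, 18))) = Add(Add(16, Mul(-12, 23), Mul(2, Pow(23, 2))), Mul(138, 13)) = Add(Add(16, -276, Mul(2, 529)), 1794) = Add(Add(16, -276, 1058), 1794) = Add(798, 1794) = 2592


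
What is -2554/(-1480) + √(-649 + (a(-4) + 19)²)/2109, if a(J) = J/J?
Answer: 1277/740 + I*√249/2109 ≈ 1.7257 + 0.0074821*I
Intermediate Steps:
a(J) = 1
-2554/(-1480) + √(-649 + (a(-4) + 19)²)/2109 = -2554/(-1480) + √(-649 + (1 + 19)²)/2109 = -2554*(-1/1480) + √(-649 + 20²)*(1/2109) = 1277/740 + √(-649 + 400)*(1/2109) = 1277/740 + √(-249)*(1/2109) = 1277/740 + (I*√249)*(1/2109) = 1277/740 + I*√249/2109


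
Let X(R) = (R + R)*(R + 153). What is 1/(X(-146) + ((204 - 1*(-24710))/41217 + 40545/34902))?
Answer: -159839526/326429692067 ≈ -0.00048966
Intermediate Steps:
X(R) = 2*R*(153 + R) (X(R) = (2*R)*(153 + R) = 2*R*(153 + R))
1/(X(-146) + ((204 - 1*(-24710))/41217 + 40545/34902)) = 1/(2*(-146)*(153 - 146) + ((204 - 1*(-24710))/41217 + 40545/34902)) = 1/(2*(-146)*7 + ((204 + 24710)*(1/41217) + 40545*(1/34902))) = 1/(-2044 + (24914*(1/41217) + 4505/3878)) = 1/(-2044 + (24914/41217 + 4505/3878)) = 1/(-2044 + 282299077/159839526) = 1/(-326429692067/159839526) = -159839526/326429692067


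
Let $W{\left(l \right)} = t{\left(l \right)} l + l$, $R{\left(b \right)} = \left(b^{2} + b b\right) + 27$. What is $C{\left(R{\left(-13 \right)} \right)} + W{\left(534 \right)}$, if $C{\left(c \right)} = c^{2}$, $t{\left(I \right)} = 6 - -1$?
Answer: $137497$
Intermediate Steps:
$t{\left(I \right)} = 7$ ($t{\left(I \right)} = 6 + 1 = 7$)
$R{\left(b \right)} = 27 + 2 b^{2}$ ($R{\left(b \right)} = \left(b^{2} + b^{2}\right) + 27 = 2 b^{2} + 27 = 27 + 2 b^{2}$)
$W{\left(l \right)} = 8 l$ ($W{\left(l \right)} = 7 l + l = 8 l$)
$C{\left(R{\left(-13 \right)} \right)} + W{\left(534 \right)} = \left(27 + 2 \left(-13\right)^{2}\right)^{2} + 8 \cdot 534 = \left(27 + 2 \cdot 169\right)^{2} + 4272 = \left(27 + 338\right)^{2} + 4272 = 365^{2} + 4272 = 133225 + 4272 = 137497$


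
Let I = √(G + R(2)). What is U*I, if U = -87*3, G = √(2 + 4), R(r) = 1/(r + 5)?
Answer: -261*√(7 + 49*√6)/7 ≈ -420.23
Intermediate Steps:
R(r) = 1/(5 + r)
G = √6 ≈ 2.4495
I = √(⅐ + √6) (I = √(√6 + 1/(5 + 2)) = √(√6 + 1/7) = √(√6 + ⅐) = √(⅐ + √6) ≈ 1.6101)
U = -261
U*I = -261*√(7 + 49*√6)/7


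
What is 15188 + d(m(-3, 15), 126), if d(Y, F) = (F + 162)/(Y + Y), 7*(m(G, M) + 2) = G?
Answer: 257188/17 ≈ 15129.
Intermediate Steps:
m(G, M) = -2 + G/7
d(Y, F) = (162 + F)/(2*Y) (d(Y, F) = (162 + F)/((2*Y)) = (162 + F)*(1/(2*Y)) = (162 + F)/(2*Y))
15188 + d(m(-3, 15), 126) = 15188 + (162 + 126)/(2*(-2 + (1/7)*(-3))) = 15188 + (1/2)*288/(-2 - 3/7) = 15188 + (1/2)*288/(-17/7) = 15188 + (1/2)*(-7/17)*288 = 15188 - 1008/17 = 257188/17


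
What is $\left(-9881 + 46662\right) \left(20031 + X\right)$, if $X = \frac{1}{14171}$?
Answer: $\frac{10440628986862}{14171} \approx 7.3676 \cdot 10^{8}$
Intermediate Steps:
$X = \frac{1}{14171} \approx 7.0567 \cdot 10^{-5}$
$\left(-9881 + 46662\right) \left(20031 + X\right) = \left(-9881 + 46662\right) \left(20031 + \frac{1}{14171}\right) = 36781 \cdot \frac{283859302}{14171} = \frac{10440628986862}{14171}$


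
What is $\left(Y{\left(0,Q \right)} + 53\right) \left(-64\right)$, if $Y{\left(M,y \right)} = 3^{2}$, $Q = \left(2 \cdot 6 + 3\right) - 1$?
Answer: $-3968$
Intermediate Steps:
$Q = 14$ ($Q = \left(12 + 3\right) - 1 = 15 - 1 = 14$)
$Y{\left(M,y \right)} = 9$
$\left(Y{\left(0,Q \right)} + 53\right) \left(-64\right) = \left(9 + 53\right) \left(-64\right) = 62 \left(-64\right) = -3968$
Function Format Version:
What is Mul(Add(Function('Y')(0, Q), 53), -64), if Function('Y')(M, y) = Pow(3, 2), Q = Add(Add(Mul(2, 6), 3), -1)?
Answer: -3968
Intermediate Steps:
Q = 14 (Q = Add(Add(12, 3), -1) = Add(15, -1) = 14)
Function('Y')(M, y) = 9
Mul(Add(Function('Y')(0, Q), 53), -64) = Mul(Add(9, 53), -64) = Mul(62, -64) = -3968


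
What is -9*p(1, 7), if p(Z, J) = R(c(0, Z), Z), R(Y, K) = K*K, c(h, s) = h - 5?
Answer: -9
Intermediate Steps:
c(h, s) = -5 + h
R(Y, K) = K**2
p(Z, J) = Z**2
-9*p(1, 7) = -9*1**2 = -9*1 = -9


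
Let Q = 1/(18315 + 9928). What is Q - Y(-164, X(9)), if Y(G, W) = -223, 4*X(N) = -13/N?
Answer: 6298190/28243 ≈ 223.00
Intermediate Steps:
X(N) = -13/(4*N) (X(N) = (-13/N)/4 = -13/(4*N))
Q = 1/28243 ≈ 3.5407e-5
Q - Y(-164, X(9)) = 1/28243 - 1*(-223) = 1/28243 + 223 = 6298190/28243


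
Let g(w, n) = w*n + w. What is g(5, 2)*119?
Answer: 1785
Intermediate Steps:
g(w, n) = w + n*w (g(w, n) = n*w + w = w + n*w)
g(5, 2)*119 = (5*(1 + 2))*119 = (5*3)*119 = 15*119 = 1785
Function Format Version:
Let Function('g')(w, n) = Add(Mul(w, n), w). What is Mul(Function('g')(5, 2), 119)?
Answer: 1785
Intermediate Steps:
Function('g')(w, n) = Add(w, Mul(n, w)) (Function('g')(w, n) = Add(Mul(n, w), w) = Add(w, Mul(n, w)))
Mul(Function('g')(5, 2), 119) = Mul(Mul(5, Add(1, 2)), 119) = Mul(Mul(5, 3), 119) = Mul(15, 119) = 1785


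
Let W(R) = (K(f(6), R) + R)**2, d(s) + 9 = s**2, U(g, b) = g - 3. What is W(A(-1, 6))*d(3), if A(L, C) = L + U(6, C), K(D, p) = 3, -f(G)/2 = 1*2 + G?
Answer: 0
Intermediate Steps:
f(G) = -4 - 2*G (f(G) = -2*(1*2 + G) = -2*(2 + G) = -4 - 2*G)
U(g, b) = -3 + g
A(L, C) = 3 + L (A(L, C) = L + (-3 + 6) = L + 3 = 3 + L)
d(s) = -9 + s**2
W(R) = (3 + R)**2
W(A(-1, 6))*d(3) = (3 + (3 - 1))**2*(-9 + 3**2) = (3 + 2)**2*(-9 + 9) = 5**2*0 = 25*0 = 0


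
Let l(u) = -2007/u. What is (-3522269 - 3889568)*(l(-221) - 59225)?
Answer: 96996620680966/221 ≈ 4.3890e+11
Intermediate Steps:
(-3522269 - 3889568)*(l(-221) - 59225) = (-3522269 - 3889568)*(-2007/(-221) - 59225) = -7411837*(-2007*(-1/221) - 59225) = -7411837*(2007/221 - 59225) = -7411837*(-13086718/221) = 96996620680966/221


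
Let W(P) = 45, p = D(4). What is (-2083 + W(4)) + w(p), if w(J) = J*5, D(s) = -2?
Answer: -2048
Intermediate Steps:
p = -2
w(J) = 5*J
(-2083 + W(4)) + w(p) = (-2083 + 45) + 5*(-2) = -2038 - 10 = -2048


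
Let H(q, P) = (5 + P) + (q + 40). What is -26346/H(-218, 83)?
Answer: 4391/15 ≈ 292.73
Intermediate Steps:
H(q, P) = 45 + P + q (H(q, P) = (5 + P) + (40 + q) = 45 + P + q)
-26346/H(-218, 83) = -26346/(45 + 83 - 218) = -26346/(-90) = -26346*(-1/90) = 4391/15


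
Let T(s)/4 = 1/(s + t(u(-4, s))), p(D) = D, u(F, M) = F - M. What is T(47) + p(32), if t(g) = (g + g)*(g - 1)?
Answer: 171236/5351 ≈ 32.001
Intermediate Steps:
t(g) = 2*g*(-1 + g) (t(g) = (2*g)*(-1 + g) = 2*g*(-1 + g))
T(s) = 4/(s + 2*(-5 - s)*(-4 - s)) (T(s) = 4/(s + 2*(-4 - s)*(-1 + (-4 - s))) = 4/(s + 2*(-4 - s)*(-5 - s)) = 4/(s + 2*(-5 - s)*(-4 - s)))
T(47) + p(32) = 4/(47 + 2*(4 + 47)*(5 + 47)) + 32 = 4/(47 + 2*51*52) + 32 = 4/(47 + 5304) + 32 = 4/5351 + 32 = 171236/5351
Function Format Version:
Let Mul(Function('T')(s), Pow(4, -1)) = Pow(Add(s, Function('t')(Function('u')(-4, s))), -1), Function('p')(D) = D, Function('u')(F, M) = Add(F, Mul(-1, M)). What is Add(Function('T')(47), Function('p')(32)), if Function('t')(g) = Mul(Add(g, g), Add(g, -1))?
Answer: Rational(171236, 5351) ≈ 32.001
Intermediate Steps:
Function('t')(g) = Mul(2, g, Add(-1, g)) (Function('t')(g) = Mul(Mul(2, g), Add(-1, g)) = Mul(2, g, Add(-1, g)))
Function('T')(s) = Mul(4, Pow(Add(s, Mul(2, Add(-5, Mul(-1, s)), Add(-4, Mul(-1, s)))), -1)) (Function('T')(s) = Mul(4, Pow(Add(s, Mul(2, Add(-4, Mul(-1, s)), Add(-1, Add(-4, Mul(-1, s))))), -1)) = Mul(4, Pow(Add(s, Mul(2, Add(-4, Mul(-1, s)), Add(-5, Mul(-1, s)))), -1)) = Mul(4, Pow(Add(s, Mul(2, Add(-5, Mul(-1, s)), Add(-4, Mul(-1, s)))), -1)))
Add(Function('T')(47), Function('p')(32)) = Add(Mul(4, Pow(Add(47, Mul(2, Add(4, 47), Add(5, 47))), -1)), 32) = Add(Mul(4, Pow(Add(47, Mul(2, 51, 52)), -1)), 32) = Add(Mul(4, Pow(Add(47, 5304), -1)), 32) = Add(Mul(4, Pow(5351, -1)), 32) = Add(Mul(4, Rational(1, 5351)), 32) = Add(Rational(4, 5351), 32) = Rational(171236, 5351)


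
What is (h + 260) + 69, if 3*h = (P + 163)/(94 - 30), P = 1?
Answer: 15833/48 ≈ 329.85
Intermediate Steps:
h = 41/48 (h = ((1 + 163)/(94 - 30))/3 = (164/64)/3 = (164*(1/64))/3 = (⅓)*(41/16) = 41/48 ≈ 0.85417)
(h + 260) + 69 = (41/48 + 260) + 69 = 12521/48 + 69 = 15833/48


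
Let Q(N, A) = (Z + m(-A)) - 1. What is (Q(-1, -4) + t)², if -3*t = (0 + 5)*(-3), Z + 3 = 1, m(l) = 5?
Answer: 49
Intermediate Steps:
Z = -2 (Z = -3 + 1 = -2)
Q(N, A) = 2 (Q(N, A) = (-2 + 5) - 1 = 3 - 1 = 2)
t = 5 (t = -(0 + 5)*(-3)/3 = -5*(-3)/3 = -⅓*(-15) = 5)
(Q(-1, -4) + t)² = (2 + 5)² = 7² = 49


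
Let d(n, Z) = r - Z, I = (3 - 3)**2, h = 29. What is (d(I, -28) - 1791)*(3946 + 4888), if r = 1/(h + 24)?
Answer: -825431292/53 ≈ -1.5574e+7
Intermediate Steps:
r = 1/53 (r = 1/(29 + 24) = 1/53 ≈ 0.018868)
I = 0 (I = 0**2 = 0)
d(n, Z) = 1/53 - Z
(d(I, -28) - 1791)*(3946 + 4888) = ((1/53 - 1*(-28)) - 1791)*(3946 + 4888) = ((1/53 + 28) - 1791)*8834 = (1485/53 - 1791)*8834 = -93438/53*8834 = -825431292/53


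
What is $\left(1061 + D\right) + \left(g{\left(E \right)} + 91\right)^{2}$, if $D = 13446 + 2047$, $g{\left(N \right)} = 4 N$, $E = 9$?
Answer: $32683$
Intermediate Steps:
$D = 15493$
$\left(1061 + D\right) + \left(g{\left(E \right)} + 91\right)^{2} = \left(1061 + 15493\right) + \left(4 \cdot 9 + 91\right)^{2} = 16554 + \left(36 + 91\right)^{2} = 16554 + 127^{2} = 16554 + 16129 = 32683$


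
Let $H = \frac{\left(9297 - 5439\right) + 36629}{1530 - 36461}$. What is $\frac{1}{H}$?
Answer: $- \frac{34931}{40487} \approx -0.86277$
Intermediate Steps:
$H = - \frac{40487}{34931}$ ($H = \frac{\left(9297 - 5439\right) + 36629}{-34931} = \left(3858 + 36629\right) \left(- \frac{1}{34931}\right) = 40487 \left(- \frac{1}{34931}\right) = - \frac{40487}{34931} \approx -1.1591$)
$\frac{1}{H} = \frac{1}{- \frac{40487}{34931}} = - \frac{34931}{40487}$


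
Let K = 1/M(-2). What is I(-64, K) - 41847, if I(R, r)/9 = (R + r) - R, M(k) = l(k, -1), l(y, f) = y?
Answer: -83703/2 ≈ -41852.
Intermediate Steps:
M(k) = k
K = -1/2 (K = 1/(-2) = -1/2 ≈ -0.50000)
I(R, r) = 9*r (I(R, r) = 9*((R + r) - R) = 9*r)
I(-64, K) - 41847 = 9*(-1/2) - 41847 = -9/2 - 41847 = -83703/2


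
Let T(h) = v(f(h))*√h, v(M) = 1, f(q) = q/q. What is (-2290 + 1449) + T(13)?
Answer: -841 + √13 ≈ -837.39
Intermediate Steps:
f(q) = 1
T(h) = √h (T(h) = 1*√h = √h)
(-2290 + 1449) + T(13) = (-2290 + 1449) + √13 = -841 + √13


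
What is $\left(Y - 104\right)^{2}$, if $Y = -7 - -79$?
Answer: $1024$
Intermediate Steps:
$Y = 72$ ($Y = -7 + 79 = 72$)
$\left(Y - 104\right)^{2} = \left(72 - 104\right)^{2} = \left(-32\right)^{2} = 1024$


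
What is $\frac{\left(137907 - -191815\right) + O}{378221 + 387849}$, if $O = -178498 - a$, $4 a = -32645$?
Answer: $\frac{637541}{3064280} \approx 0.20806$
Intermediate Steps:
$a = - \frac{32645}{4}$ ($a = \frac{1}{4} \left(-32645\right) = - \frac{32645}{4} \approx -8161.3$)
$O = - \frac{681347}{4}$ ($O = -178498 - - \frac{32645}{4} = -178498 + \frac{32645}{4} = - \frac{681347}{4} \approx -1.7034 \cdot 10^{5}$)
$\frac{\left(137907 - -191815\right) + O}{378221 + 387849} = \frac{\left(137907 - -191815\right) - \frac{681347}{4}}{378221 + 387849} = \frac{\left(137907 + 191815\right) - \frac{681347}{4}}{766070} = \left(329722 - \frac{681347}{4}\right) \frac{1}{766070} = \frac{637541}{4} \cdot \frac{1}{766070} = \frac{637541}{3064280}$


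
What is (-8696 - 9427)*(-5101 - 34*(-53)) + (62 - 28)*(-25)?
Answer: 59786927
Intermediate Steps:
(-8696 - 9427)*(-5101 - 34*(-53)) + (62 - 28)*(-25) = -18123*(-5101 + 1802) + 34*(-25) = -18123*(-3299) - 850 = 59787777 - 850 = 59786927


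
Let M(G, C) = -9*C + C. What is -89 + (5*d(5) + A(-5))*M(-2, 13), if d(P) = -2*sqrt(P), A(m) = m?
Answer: 431 + 1040*sqrt(5) ≈ 2756.5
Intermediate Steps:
M(G, C) = -8*C
-89 + (5*d(5) + A(-5))*M(-2, 13) = -89 + (5*(-2*sqrt(5)) - 5)*(-8*13) = -89 + (-10*sqrt(5) - 5)*(-104) = -89 + (-5 - 10*sqrt(5))*(-104) = -89 + (520 + 1040*sqrt(5)) = 431 + 1040*sqrt(5)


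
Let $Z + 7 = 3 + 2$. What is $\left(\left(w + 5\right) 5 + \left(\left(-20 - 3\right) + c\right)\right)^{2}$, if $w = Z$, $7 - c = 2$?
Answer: $9$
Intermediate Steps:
$c = 5$ ($c = 7 - 2 = 5$)
$Z = -2$ ($Z = -7 + \left(3 + 2\right) = -7 + 5 = -2$)
$w = -2$
$\left(\left(w + 5\right) 5 + \left(\left(-20 - 3\right) + c\right)\right)^{2} = \left(\left(-2 + 5\right) 5 + \left(\left(-20 - 3\right) + 5\right)\right)^{2} = \left(3 \cdot 5 + \left(-23 + 5\right)\right)^{2} = \left(15 - 18\right)^{2} = \left(-3\right)^{2} = 9$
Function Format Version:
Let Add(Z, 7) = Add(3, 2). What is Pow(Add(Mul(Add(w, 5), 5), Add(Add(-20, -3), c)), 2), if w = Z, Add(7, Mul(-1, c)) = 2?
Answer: 9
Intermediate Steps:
c = 5 (c = Add(7, Mul(-1, 2)) = Add(7, -2) = 5)
Z = -2 (Z = Add(-7, Add(3, 2)) = Add(-7, 5) = -2)
w = -2
Pow(Add(Mul(Add(w, 5), 5), Add(Add(-20, -3), c)), 2) = Pow(Add(Mul(Add(-2, 5), 5), Add(Add(-20, -3), 5)), 2) = Pow(Add(Mul(3, 5), Add(-23, 5)), 2) = Pow(Add(15, -18), 2) = Pow(-3, 2) = 9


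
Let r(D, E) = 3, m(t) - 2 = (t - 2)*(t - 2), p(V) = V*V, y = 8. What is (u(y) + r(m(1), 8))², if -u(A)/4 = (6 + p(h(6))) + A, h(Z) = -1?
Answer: 3249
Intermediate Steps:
p(V) = V²
m(t) = 2 + (-2 + t)² (m(t) = 2 + (t - 2)*(t - 2) = 2 + (-2 + t)*(-2 + t) = 2 + (-2 + t)²)
u(A) = -28 - 4*A (u(A) = -4*((6 + (-1)²) + A) = -4*((6 + 1) + A) = -4*(7 + A) = -28 - 4*A)
(u(y) + r(m(1), 8))² = ((-28 - 4*8) + 3)² = ((-28 - 32) + 3)² = (-60 + 3)² = (-57)² = 3249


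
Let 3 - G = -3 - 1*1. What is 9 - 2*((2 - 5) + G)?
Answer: 1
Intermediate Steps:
G = 7 (G = 3 - (-3 - 1*1) = 3 - (-3 - 1) = 3 - 1*(-4) = 3 + 4 = 7)
9 - 2*((2 - 5) + G) = 9 - 2*((2 - 5) + 7) = 9 - 2*(-3 + 7) = 9 - 2*4 = 9 - 8 = 1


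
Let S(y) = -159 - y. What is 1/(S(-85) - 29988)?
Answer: -1/30062 ≈ -3.3265e-5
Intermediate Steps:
1/(S(-85) - 29988) = 1/((-159 - 1*(-85)) - 29988) = 1/((-159 + 85) - 29988) = 1/(-74 - 29988) = 1/(-30062) = -1/30062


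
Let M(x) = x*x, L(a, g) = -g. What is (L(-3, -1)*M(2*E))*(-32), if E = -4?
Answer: -2048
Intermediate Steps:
M(x) = x²
(L(-3, -1)*M(2*E))*(-32) = ((-1*(-1))*(2*(-4))²)*(-32) = (1*(-8)²)*(-32) = (1*64)*(-32) = 64*(-32) = -2048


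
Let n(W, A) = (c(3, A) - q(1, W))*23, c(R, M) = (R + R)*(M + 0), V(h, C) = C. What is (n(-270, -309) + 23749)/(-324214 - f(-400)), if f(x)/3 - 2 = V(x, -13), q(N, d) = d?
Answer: 1153/29471 ≈ 0.039123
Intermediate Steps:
f(x) = -33 (f(x) = 6 + 3*(-13) = 6 - 39 = -33)
c(R, M) = 2*M*R (c(R, M) = (2*R)*M = 2*M*R)
n(W, A) = -23*W + 138*A (n(W, A) = (2*A*3 - W)*23 = (6*A - W)*23 = (-W + 6*A)*23 = -23*W + 138*A)
(n(-270, -309) + 23749)/(-324214 - f(-400)) = ((-23*(-270) + 138*(-309)) + 23749)/(-324214 - 1*(-33)) = ((6210 - 42642) + 23749)/(-324214 + 33) = (-36432 + 23749)/(-324181) = -12683*(-1/324181) = 1153/29471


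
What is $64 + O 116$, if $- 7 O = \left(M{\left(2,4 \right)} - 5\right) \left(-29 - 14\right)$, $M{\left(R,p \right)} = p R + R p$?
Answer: $\frac{55316}{7} \approx 7902.3$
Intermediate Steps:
$M{\left(R,p \right)} = 2 R p$ ($M{\left(R,p \right)} = R p + R p = 2 R p$)
$O = \frac{473}{7}$ ($O = - \frac{\left(2 \cdot 2 \cdot 4 - 5\right) \left(-29 - 14\right)}{7} = - \frac{\left(16 - 5\right) \left(-43\right)}{7} = - \frac{11 \left(-43\right)}{7} = \left(- \frac{1}{7}\right) \left(-473\right) = \frac{473}{7} \approx 67.571$)
$64 + O 116 = 64 + \frac{473}{7} \cdot 116 = 64 + \frac{54868}{7} = \frac{55316}{7}$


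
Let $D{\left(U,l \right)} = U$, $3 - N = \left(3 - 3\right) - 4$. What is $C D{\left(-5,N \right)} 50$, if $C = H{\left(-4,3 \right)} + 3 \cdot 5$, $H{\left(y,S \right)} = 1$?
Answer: $-4000$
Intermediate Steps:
$N = 7$ ($N = 3 - \left(\left(3 - 3\right) - 4\right) = 3 - \left(0 - 4\right) = 3 - -4 = 3 + 4 = 7$)
$C = 16$ ($C = 1 + 3 \cdot 5 = 1 + 15 = 16$)
$C D{\left(-5,N \right)} 50 = 16 \left(-5\right) 50 = \left(-80\right) 50 = -4000$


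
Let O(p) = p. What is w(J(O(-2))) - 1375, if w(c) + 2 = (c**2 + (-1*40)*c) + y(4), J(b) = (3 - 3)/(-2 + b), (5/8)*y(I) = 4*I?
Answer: -6757/5 ≈ -1351.4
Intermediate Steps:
y(I) = 32*I/5 (y(I) = 8*(4*I)/5 = 32*I/5)
J(b) = 0 (J(b) = 0/(-2 + b) = 0)
w(c) = 118/5 + c**2 - 40*c (w(c) = -2 + ((c**2 + (-1*40)*c) + (32/5)*4) = -2 + ((c**2 - 40*c) + 128/5) = -2 + (128/5 + c**2 - 40*c) = 118/5 + c**2 - 40*c)
w(J(O(-2))) - 1375 = (118/5 + 0**2 - 40*0) - 1375 = (118/5 + 0 + 0) - 1375 = 118/5 - 1375 = -6757/5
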